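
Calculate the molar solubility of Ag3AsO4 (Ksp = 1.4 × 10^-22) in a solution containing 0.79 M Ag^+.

Ag3AsO4(s) <=> 3 Ag^+(aq) + AsO4^3-(aq)
Ksp = [Ag^+]^3[AsO4^3-]
If s mol/L dissolves here, [Ag^+] = 0.79 + 3s ≈ 0.79, [AsO4^3-] = s (since the Ag^+ already present dominates).
Ksp ≈ (0.79)^3 × s
s = 2.8 × 10^-22 M
Check: 3s = 8.5 × 10^-22 ≪ 0.79, so the approximation is valid.

s ≈ 2.8e-22 M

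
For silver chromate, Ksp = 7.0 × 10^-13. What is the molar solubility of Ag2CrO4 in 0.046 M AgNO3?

3.3e-10 M

Ag2CrO4(s) ⇌ 2 Ag^+ + CrO4^2-
Ksp = [Ag^+]^2[CrO4^2-]
If s mol/L dissolves here, [Ag^+] = 0.046 + 2s ≈ 0.046, [CrO4^2-] = s (Ksp is small, so little additional dissolves).
Ksp ≈ (0.046)^2 × s
s = 3.3 × 10^-10 M
Check: 2s = 6.6 × 10^-10 ≪ 0.046, so the approximation is valid.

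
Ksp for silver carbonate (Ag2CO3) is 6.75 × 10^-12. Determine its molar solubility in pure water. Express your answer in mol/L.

Ag2CO3(s) <=> 2 Ag^+(aq) + CO3^2-(aq)
Ksp = [Ag^+]^2[CO3^2-]
If s mol/L of Ag2CO3 dissolves, [Ag^+] = 2s and [CO3^2-] = s.
So Ksp = (2s)^2 × s = 4s^3
Solving, s = (6.75 × 10^-12/4)^(1/3) = 1.19 x 10^-4 M

s = 1.19e-4 M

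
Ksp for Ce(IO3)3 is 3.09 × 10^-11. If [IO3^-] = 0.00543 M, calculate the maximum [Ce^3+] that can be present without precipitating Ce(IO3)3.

[Ce^3+] ≈ 1.93 x 10^-4 M

Ce(IO3)3(s) <=> Ce^3+ + 3 IO3^-
Ksp = [Ce^3+][IO3^-]^3
Precipitation begins when Q = Ksp. With [IO3^-] = 0.00543 M:
3.09 × 10^-11 = (0.00543)^3 × [Ce^3+]
[Ce^3+] = (3.09 × 10^-11 / 1.601 x 10^-7) = 1.93 × 10^-4 M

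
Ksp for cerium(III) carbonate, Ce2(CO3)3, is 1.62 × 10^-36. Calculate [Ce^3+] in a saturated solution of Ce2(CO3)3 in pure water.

[Ce^3+] ≈ 5.45 x 10^-8 M

Ce2(CO3)3(s) ⇌ 2 Ce^3+ + 3 CO3^2-
Ksp = [Ce^3+]^2[CO3^2-]^3
For each mole of Ce2(CO3)3 that dissolves: [Ce^3+] = 2s, [CO3^2-] = 3s.
Substituting: Ksp = (2s)^2(3s)^3 = 108s^5
s = (1.62 × 10^-36 / 108)^(1/5) = 2.724 x 10^-8 M
[Ce^3+] = 2s = 5.45 × 10^-8 M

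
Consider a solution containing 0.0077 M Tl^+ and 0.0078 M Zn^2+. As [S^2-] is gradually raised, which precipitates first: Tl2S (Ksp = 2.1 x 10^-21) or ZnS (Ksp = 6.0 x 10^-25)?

Precipitation of each salt starts when its ion product equals its Ksp.
For Tl2S: 2.1 x 10^-21 = (0.0077)^2 × [S^2-]  ⇒  [S^2-] = 3.5 × 10^-17 M.
For ZnS: 6.0 x 10^-25 = 0.0078 × [S^2-]  ⇒  [S^2-] = 7.7 × 10^-23 M.
The salt with the lower threshold [S^2-] precipitates first: ZnS.

ZnS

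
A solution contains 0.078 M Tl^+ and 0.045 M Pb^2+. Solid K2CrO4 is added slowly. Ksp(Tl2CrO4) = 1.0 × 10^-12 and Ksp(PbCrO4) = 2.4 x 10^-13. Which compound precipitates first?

Precipitation of each salt starts when its ion product equals its Ksp.
For Tl2CrO4: 1.0 × 10^-12 = (0.078)^2 × [CrO4^2-]  ⇒  [CrO4^2-] = 1.6 × 10^-10 M.
For PbCrO4: 2.4 x 10^-13 = 0.045 × [CrO4^2-]  ⇒  [CrO4^2-] = 5.3 x 10^-12 M.
The salt with the lower threshold [CrO4^2-] precipitates first: PbCrO4.

PbCrO4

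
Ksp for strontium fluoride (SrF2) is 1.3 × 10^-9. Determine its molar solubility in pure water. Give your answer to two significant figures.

SrF2(s) <=> Sr^2+ + 2 F^-
Ksp = [Sr^2+][F^-]^2
If s mol/L of SrF2 dissolves, [Sr^2+] = s and [F^-] = 2s.
Substituting: Ksp = s(2s)^2 = 4s^3
s = (1.3 × 10^-9 / 4)^(1/3) = 6.9 × 10^-4 M

s ≈ 6.9e-4 M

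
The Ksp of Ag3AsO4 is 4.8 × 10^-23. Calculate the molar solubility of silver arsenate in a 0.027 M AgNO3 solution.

Ag3AsO4(s) <=> 3 Ag^+ + AsO4^3-
Ksp = [Ag^+]^3[AsO4^3-]
Let s = moles of Ag3AsO4 that dissolve per litre. [Ag^+] = 0.027 + 3s ≈ 0.027, [AsO4^3-] = s (Ksp is small, so little additional dissolves).
Ksp ≈ (0.027)^3 × s
s = 2.4 × 10^-18 M
Check: 3s = 7.3 × 10^-18 ≪ 0.027, so the approximation is valid.

s ≈ 2.4 × 10^-18 M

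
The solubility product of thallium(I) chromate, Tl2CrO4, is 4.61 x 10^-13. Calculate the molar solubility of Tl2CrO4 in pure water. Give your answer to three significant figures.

4.87e-5 M

Tl2CrO4(s) <=> 2 Tl^+ + CrO4^2-
Ksp = [Tl^+]^2[CrO4^2-]
If s mol/L of Tl2CrO4 dissolves, [Tl^+] = 2s and [CrO4^2-] = s.
So Ksp = (2s)^2 × s = 4s^3
s^3 = 4.61 x 10^-13 / 4, so s = 4.87 × 10^-5 M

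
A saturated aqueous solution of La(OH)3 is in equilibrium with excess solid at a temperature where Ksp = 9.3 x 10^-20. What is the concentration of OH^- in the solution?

La(OH)3(s) ⇌ La^3+ + 3 OH^-
Ksp = [La^3+][OH^-]^3
Let s = molar solubility. Then [La^3+] = s and [OH^-] = 3s.
Ksp = s(3s)^3 = 27s^4
s^4 = 9.3 x 10^-20 / 27, so s = 7.66 × 10^-6 M
[OH^-] = 3s = 2.3 × 10^-5 M

[OH^-] = 2.3e-5 M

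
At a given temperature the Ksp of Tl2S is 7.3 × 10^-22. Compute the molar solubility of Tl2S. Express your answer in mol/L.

Tl2S(s) <=> 2 Tl^+(aq) + S^2-(aq)
Ksp = [Tl^+]^2[S^2-]
For each mole of Tl2S that dissolves: [Tl^+] = 2s, [S^2-] = s.
Ksp = (2s)^2s = 4s^3
Solving, s = (7.3 × 10^-22/4)^(1/3) = 5.7 x 10^-8 M

5.7 x 10^-8 M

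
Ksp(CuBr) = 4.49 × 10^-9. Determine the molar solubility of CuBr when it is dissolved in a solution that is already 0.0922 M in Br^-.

CuBr(s) ⇌ Cu^+(aq) + Br^-(aq)
Ksp = [Cu^+][Br^-]
Let s = moles of CuBr that dissolve per litre. [Cu^+] = s, [Br^-] = 0.0922 + s ≈ 0.0922 (since the Br^- already present dominates).
Ksp ≈ s × 0.0922
s = 4.87 x 10^-8 M
Check: s = 4.9 x 10^-8 ≪ 0.0922, so the approximation is valid.

s = 4.87 × 10^-8 M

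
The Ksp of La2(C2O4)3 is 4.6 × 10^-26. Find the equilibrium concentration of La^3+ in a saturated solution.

La2(C2O4)3(s) <=> 2 La^3+(aq) + 3 C2O4^2-(aq)
Ksp = [La^3+]^2[C2O4^2-]^3
With molar solubility s: [La^3+] = 2s, [C2O4^2-] = 3s.
Ksp = (2s)^2(3s)^3 = 108s^5
s = (4.6 × 10^-26 / 108)^(1/5) = 3.36 × 10^-6 M
[La^3+] = 2s = 6.7 × 10^-6 M

[La^3+] ≈ 6.7e-6 M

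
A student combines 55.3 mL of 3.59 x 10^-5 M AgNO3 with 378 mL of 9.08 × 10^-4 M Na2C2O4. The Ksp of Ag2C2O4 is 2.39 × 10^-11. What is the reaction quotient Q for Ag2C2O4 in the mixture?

Q ≈ 1.66 × 10^-14

Total volume = 55.3 + 378 = 433.3 mL.
[Ag^+] = 3.59 × 10^-5 × (55.3/433.3) = 4.582 x 10^-6 M
[C2O4^2-] = 9.08 × 10^-4 × (378/433.3) = 7.921 × 10^-4 M
Ag2C2O4(s) ⇌ 2 Ag^+ + C2O4^2-, so Q = [Ag^+]^2[C2O4^2-]
Q = (4.582 × 10^-6)^2(7.921 × 10^-4) = 1.66 × 10^-14
Q < Ksp, so no precipitate of Ag2C2O4 forms.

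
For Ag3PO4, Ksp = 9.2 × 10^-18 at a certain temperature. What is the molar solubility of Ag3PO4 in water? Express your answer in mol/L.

s = 2.4 x 10^-5 M

Ag3PO4(s) <=> 3 Ag^+ + PO4^3-
Ksp = [Ag^+]^3[PO4^3-]
With molar solubility s: [Ag^+] = 3s, [PO4^3-] = s.
Substituting: Ksp = (3s)^3s = 27s^4
Solving, s = (9.2 × 10^-18/27)^(1/4) = 2.4 × 10^-5 M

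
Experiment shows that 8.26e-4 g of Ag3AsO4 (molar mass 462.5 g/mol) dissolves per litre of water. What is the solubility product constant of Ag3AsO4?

Molar solubility s = (8.26 x 10^-4 g/L) / (462.5 g/mol) = 1.786 x 10^-6 M.
Ag3AsO4(s) ⇌ 3 Ag^+(aq) + AsO4^3-(aq)
Let s = molar solubility. Then [Ag^+] = 3s and [AsO4^3-] = s.
Ksp = [Ag^+]^3[AsO4^3-]
Substituting: Ksp = (3s)^3s = 27s^4
Ksp = 27 × (1.786 × 10^-6)^4 = 2.75 × 10^-22

Ksp ≈ 2.75e-22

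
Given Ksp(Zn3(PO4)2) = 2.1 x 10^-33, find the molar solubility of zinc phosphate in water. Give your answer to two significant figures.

s ≈ 1.1 × 10^-7 M

Zn3(PO4)2(s) ⇌ 3 Zn^2+(aq) + 2 PO4^3-(aq)
Ksp = [Zn^2+]^3[PO4^3-]^2
If s mol/L of Zn3(PO4)2 dissolves, [Zn^2+] = 3s and [PO4^3-] = 2s.
Ksp = (3s)^3(2s)^2 = 108s^5
s = (2.1 x 10^-33 / 108)^(1/5) = 1.1 × 10^-7 M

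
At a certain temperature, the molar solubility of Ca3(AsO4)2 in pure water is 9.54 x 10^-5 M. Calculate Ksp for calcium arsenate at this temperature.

Ca3(AsO4)2(s) ⇌ 3 Ca^2+(aq) + 2 AsO4^3-(aq)
Let s = molar solubility. Then [Ca^2+] = 3s and [AsO4^3-] = 2s.
Ksp = [Ca^2+]^3[AsO4^3-]^2
Ksp = (3s)^3(2s)^2 = 108s^5
Ksp = 108 × (9.54 × 10^-5)^5 = 8.53 × 10^-19

8.53 × 10^-19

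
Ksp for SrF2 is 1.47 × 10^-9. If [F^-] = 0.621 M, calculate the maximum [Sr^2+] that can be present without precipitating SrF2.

[Sr^2+] = 3.81e-9 M

SrF2(s) <=> Sr^2+(aq) + 2 F^-(aq)
Ksp = [Sr^2+][F^-]^2
Precipitation begins when Q = Ksp. With [F^-] = 0.621 M:
1.47 × 10^-9 = (0.621)^2 × [Sr^2+]
[Sr^2+] = (1.47 × 10^-9 / 3.856 × 10^-1) = 3.81 x 10^-9 M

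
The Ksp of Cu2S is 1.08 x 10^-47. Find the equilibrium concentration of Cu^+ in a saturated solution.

[Cu^+] ≈ 2.78e-16 M

Cu2S(s) ⇌ 2 Cu^+ + S^2-
Ksp = [Cu^+]^2[S^2-]
With molar solubility s: [Cu^+] = 2s, [S^2-] = s.
So Ksp = (2s)^2 × s = 4s^3
Solving, s = (1.08 x 10^-47/4)^(1/3) = 1.392 × 10^-16 M
[Cu^+] = 2s = 2.78 x 10^-16 M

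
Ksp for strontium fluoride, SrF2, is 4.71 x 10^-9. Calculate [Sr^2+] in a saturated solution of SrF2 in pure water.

SrF2(s) <=> Sr^2+(aq) + 2 F^-(aq)
Ksp = [Sr^2+][F^-]^2
For each mole of SrF2 that dissolves: [Sr^2+] = s, [F^-] = 2s.
So Ksp = s × (2s)^2 = 4s^3
s = (4.71 x 10^-9 / 4)^(1/3) = 1.056 × 10^-3 M
[Sr^2+] = s = 1.06 × 10^-3 M

1.06 × 10^-3 M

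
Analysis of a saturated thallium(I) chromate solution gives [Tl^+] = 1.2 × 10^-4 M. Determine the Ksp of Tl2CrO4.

Ksp = 8.6 x 10^-13

Tl2CrO4(s) ⇌ 2 Tl^+ + CrO4^2-
Stoichiometry gives [CrO4^2-] = (1/2)[Tl^+] = 6.00 x 10^-5 M.
Ksp = [Tl^+]^2[CrO4^2-]
Ksp = (1.2 × 10^-4)^2 × 6.00 × 10^-5 = 8.6 × 10^-13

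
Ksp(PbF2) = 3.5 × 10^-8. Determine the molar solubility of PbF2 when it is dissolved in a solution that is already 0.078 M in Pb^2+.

s = 3.3 x 10^-4 M

PbF2(s) ⇌ Pb^2+(aq) + 2 F^-(aq)
Ksp = [Pb^2+][F^-]^2
If s mol/L dissolves here, [Pb^2+] = 0.078 + s ≈ 0.078, [F^-] = 2s (common-ion effect: Pb^2+ is already 0.078 M).
Ksp ≈ 0.078 × (2s)^2
s = 3.3 × 10^-4 M
Check: s = 3.3 × 10^-4 ≪ 0.078, so the approximation is valid.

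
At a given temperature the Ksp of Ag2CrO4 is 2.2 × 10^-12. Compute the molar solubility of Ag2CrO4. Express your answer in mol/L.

s = 8.2e-5 M

Ag2CrO4(s) ⇌ 2 Ag^+ + CrO4^2-
Ksp = [Ag^+]^2[CrO4^2-]
Let s = molar solubility. Then [Ag^+] = 2s and [CrO4^2-] = s.
Substituting: Ksp = (2s)^2s = 4s^3
s = (2.2 × 10^-12 / 4)^(1/3) = 8.2 × 10^-5 M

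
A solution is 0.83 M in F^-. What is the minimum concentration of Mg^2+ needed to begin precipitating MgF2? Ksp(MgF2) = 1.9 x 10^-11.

MgF2(s) <=> Mg^2+ + 2 F^-
Ksp = [Mg^2+][F^-]^2
Precipitation begins when Q = Ksp. With [F^-] = 0.83 M:
1.9 x 10^-11 = (0.83)^2 × [Mg^2+]
[Mg^2+] = (1.9 x 10^-11 / 6.89 x 10^-1) = 2.8 × 10^-11 M

[Mg^2+] = 2.8e-11 M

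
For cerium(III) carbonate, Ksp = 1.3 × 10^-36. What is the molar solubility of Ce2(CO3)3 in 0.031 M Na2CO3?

Ce2(CO3)3(s) ⇌ 2 Ce^3+(aq) + 3 CO3^2-(aq)
Ksp = [Ce^3+]^2[CO3^2-]^3
Let s = moles of Ce2(CO3)3 that dissolve per litre. [Ce^3+] = 2s, [CO3^2-] = 0.031 + 3s ≈ 0.031 (Ksp is small, so little additional dissolves).
Ksp ≈ (2s)^2 × (0.031)^3
s = 1.0 x 10^-16 M
Check: 3s = 3.1 × 10^-16 ≪ 0.031, so the approximation is valid.

s = 1.0 x 10^-16 M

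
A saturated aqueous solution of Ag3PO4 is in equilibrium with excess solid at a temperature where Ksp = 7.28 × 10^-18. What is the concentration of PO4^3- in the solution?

[PO4^3-] = 2.28e-5 M

Ag3PO4(s) ⇌ 3 Ag^+(aq) + PO4^3-(aq)
Ksp = [Ag^+]^3[PO4^3-]
If s mol/L of Ag3PO4 dissolves, [Ag^+] = 3s and [PO4^3-] = s.
So Ksp = (3s)^3 × s = 27s^4
Solving, s = (7.28 × 10^-18/27)^(1/4) = 2.279 x 10^-5 M
[PO4^3-] = s = 2.28 x 10^-5 M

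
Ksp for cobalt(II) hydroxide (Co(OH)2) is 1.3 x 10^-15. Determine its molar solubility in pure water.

Co(OH)2(s) ⇌ Co^2+(aq) + 2 OH^-(aq)
Ksp = [Co^2+][OH^-]^2
If s mol/L of Co(OH)2 dissolves, [Co^2+] = s and [OH^-] = 2s.
Substituting: Ksp = s(2s)^2 = 4s^3
s = (1.3 x 10^-15 / 4)^(1/3) = 6.9 × 10^-6 M

6.9 × 10^-6 M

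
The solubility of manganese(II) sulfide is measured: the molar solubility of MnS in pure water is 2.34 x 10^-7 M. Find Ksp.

MnS(s) ⇌ Mn^2+ + S^2-
If s mol/L of MnS dissolves, [Mn^2+] = s and [S^2-] = s.
Ksp = [Mn^2+][S^2-]
Ksp = s^2
With s = 2.34 × 10^-7: Ksp = 5.48 x 10^-14

Ksp = 5.48 × 10^-14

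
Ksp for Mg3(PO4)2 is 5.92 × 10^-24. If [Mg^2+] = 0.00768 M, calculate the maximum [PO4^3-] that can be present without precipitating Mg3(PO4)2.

[PO4^3-] ≈ 3.62 × 10^-9 M

Mg3(PO4)2(s) <=> 3 Mg^2+ + 2 PO4^3-
Ksp = [Mg^2+]^3[PO4^3-]^2
Precipitation begins when Q = Ksp. With [Mg^2+] = 0.00768 M:
5.92 × 10^-24 = (0.00768)^3 × [PO4^3-]^2
[PO4^3-] = (5.92 × 10^-24 / 4.530 x 10^-7)^(1/2) = 3.62 × 10^-9 M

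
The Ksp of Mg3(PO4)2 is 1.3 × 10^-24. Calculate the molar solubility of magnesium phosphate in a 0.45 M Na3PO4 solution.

s ≈ 6.2e-9 M

Mg3(PO4)2(s) <=> 3 Mg^2+ + 2 PO4^3-
Ksp = [Mg^2+]^3[PO4^3-]^2
Let s be the molar solubility in this solution. [Mg^2+] = 3s, [PO4^3-] = 0.45 + 2s ≈ 0.45 (since PO4^3- from Na3PO4 dominates).
Ksp ≈ (3s)^3 × (0.45)^2
s = 6.2 x 10^-9 M
Check: 2s = 1.2 × 10^-8 ≪ 0.45, so the approximation is valid.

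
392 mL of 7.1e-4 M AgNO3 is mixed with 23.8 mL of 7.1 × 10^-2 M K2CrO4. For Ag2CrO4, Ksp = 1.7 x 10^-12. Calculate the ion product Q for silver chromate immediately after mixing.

1.8 × 10^-9

Total volume = 392 + 23.8 = 415.8 mL.
[Ag^+] = 7.1 × 10^-4 × (392/415.8) = 6.69 × 10^-4 M
[CrO4^2-] = 7.1 × 10^-2 × (23.8/415.8) = 4.06 × 10^-3 M
Ag2CrO4(s) <=> 2 Ag^+ + CrO4^2-, so Q = [Ag^+]^2[CrO4^2-]
Q = (6.69 x 10^-4)^2(4.06 × 10^-3) = 1.8 × 10^-9
Q > Ksp, so Ag2CrO4 will precipitate.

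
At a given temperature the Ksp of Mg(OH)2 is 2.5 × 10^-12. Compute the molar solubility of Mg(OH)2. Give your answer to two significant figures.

s ≈ 8.5e-5 M

Mg(OH)2(s) <=> Mg^2+ + 2 OH^-
Ksp = [Mg^2+][OH^-]^2
For each mole of Mg(OH)2 that dissolves: [Mg^2+] = s, [OH^-] = 2s.
Ksp = s(2s)^2 = 4s^3
s = (2.5 × 10^-12 / 4)^(1/3) = 8.5 x 10^-5 M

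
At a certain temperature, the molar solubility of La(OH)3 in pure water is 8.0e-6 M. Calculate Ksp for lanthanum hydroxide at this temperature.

La(OH)3(s) <=> La^3+(aq) + 3 OH^-(aq)
For each mole of La(OH)3 that dissolves: [La^3+] = s, [OH^-] = 3s.
Ksp = [La^3+][OH^-]^3
Substituting: Ksp = s(3s)^3 = 27s^4
Ksp = 27 × (8.0 × 10^-6)^4 = 1.1 × 10^-19

Ksp ≈ 1.1 × 10^-19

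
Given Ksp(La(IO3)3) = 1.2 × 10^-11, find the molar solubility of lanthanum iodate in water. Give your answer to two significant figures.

8.2e-4 M

La(IO3)3(s) ⇌ La^3+(aq) + 3 IO3^-(aq)
Ksp = [La^3+][IO3^-]^3
For each mole of La(IO3)3 that dissolves: [La^3+] = s, [IO3^-] = 3s.
Ksp = s(3s)^3 = 27s^4
Solving, s = (1.2 × 10^-11/27)^(1/4) = 8.2 × 10^-4 M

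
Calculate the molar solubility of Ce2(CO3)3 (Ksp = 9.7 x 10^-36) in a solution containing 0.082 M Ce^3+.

s ≈ 3.8 × 10^-12 M

Ce2(CO3)3(s) ⇌ 2 Ce^3+(aq) + 3 CO3^2-(aq)
Ksp = [Ce^3+]^2[CO3^2-]^3
Let s = moles of Ce2(CO3)3 that dissolve per litre. [Ce^3+] = 0.082 + 2s ≈ 0.082, [CO3^2-] = 3s (Ksp is small, so little additional dissolves).
Ksp ≈ (0.082)^2 × (3s)^3
s = 3.8 × 10^-12 M
Check: 2s = 7.5 × 10^-12 ≪ 0.082, so the approximation is valid.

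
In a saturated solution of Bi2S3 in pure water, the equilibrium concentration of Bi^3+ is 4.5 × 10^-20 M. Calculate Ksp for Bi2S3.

Bi2S3(s) ⇌ 2 Bi^3+ + 3 S^2-
Stoichiometry gives [S^2-] = (3/2)[Bi^3+] = 6.75 × 10^-20 M.
Ksp = [Bi^3+]^2[S^2-]^3
Ksp = (4.5 × 10^-20)^2 × (6.75 × 10^-20)^3 = 6.2 × 10^-97

6.2 × 10^-97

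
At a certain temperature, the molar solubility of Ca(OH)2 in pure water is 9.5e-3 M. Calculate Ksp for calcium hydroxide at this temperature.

Ksp = 3.4e-6

Ca(OH)2(s) <=> Ca^2+ + 2 OH^-
If s mol/L of Ca(OH)2 dissolves, [Ca^2+] = s and [OH^-] = 2s.
Ksp = [Ca^2+][OH^-]^2
Ksp = s(2s)^2 = 4s^3
With s = 9.5 × 10^-3: Ksp = 3.4 x 10^-6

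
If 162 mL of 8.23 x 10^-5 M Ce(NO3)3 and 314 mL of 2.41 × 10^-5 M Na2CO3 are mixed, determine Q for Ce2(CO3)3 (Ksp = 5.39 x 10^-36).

Q ≈ 3.15e-24

Total volume = 162 + 314 = 476 mL.
[Ce^3+] = 8.23 x 10^-5 × (162/476) = 2.801 × 10^-5 M
[CO3^2-] = 2.41 x 10^-5 × (314/476) = 1.590 x 10^-5 M
Ce2(CO3)3(s) <=> 2 Ce^3+ + 3 CO3^2-, so Q = [Ce^3+]^2[CO3^2-]^3
Q = (2.801 × 10^-5)^2(1.590 × 10^-5)^3 = 3.15 × 10^-24
Q > Ksp, so Ce2(CO3)3 will precipitate.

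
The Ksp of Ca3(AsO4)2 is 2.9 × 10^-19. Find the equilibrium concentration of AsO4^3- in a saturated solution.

[AsO4^3-] = 1.5 × 10^-4 M

Ca3(AsO4)2(s) <=> 3 Ca^2+ + 2 AsO4^3-
Ksp = [Ca^2+]^3[AsO4^3-]^2
Let s = molar solubility. Then [Ca^2+] = 3s and [AsO4^3-] = 2s.
Substituting: Ksp = (3s)^3(2s)^2 = 108s^5
s^5 = 2.9 × 10^-19 / 108, so s = 7.69 × 10^-5 M
[AsO4^3-] = 2s = 1.5 × 10^-4 M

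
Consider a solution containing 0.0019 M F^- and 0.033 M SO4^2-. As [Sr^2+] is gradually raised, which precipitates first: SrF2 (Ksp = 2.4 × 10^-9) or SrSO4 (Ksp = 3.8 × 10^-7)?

Precipitation of each salt starts when its ion product equals its Ksp.
For SrF2: 2.4 × 10^-9 = (0.0019)^2 × [Sr^2+]  ⇒  [Sr^2+] = 6.6 x 10^-4 M.
For SrSO4: 3.8 × 10^-7 = 0.033 × [Sr^2+]  ⇒  [Sr^2+] = 1.2 × 10^-5 M.
The salt with the lower threshold [Sr^2+] precipitates first: SrSO4.

SrSO4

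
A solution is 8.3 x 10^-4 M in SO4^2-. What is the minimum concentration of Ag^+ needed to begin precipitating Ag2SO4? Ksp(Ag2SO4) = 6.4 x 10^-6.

Ag2SO4(s) <=> 2 Ag^+(aq) + SO4^2-(aq)
Ksp = [Ag^+]^2[SO4^2-]
Precipitation begins when Q = Ksp. With [SO4^2-] = 8.3 x 10^-4 M:
6.4 x 10^-6 = (8.3 x 10^-4) × [Ag^+]^2
[Ag^+] = (6.4 x 10^-6 / 8.3 × 10^-4)^(1/2) = 8.8 × 10^-2 M

[Ag^+] = 0.088 M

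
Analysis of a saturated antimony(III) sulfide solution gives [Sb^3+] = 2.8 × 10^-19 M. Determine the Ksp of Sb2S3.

Ksp ≈ 5.8 × 10^-93

Sb2S3(s) <=> 2 Sb^3+(aq) + 3 S^2-(aq)
Stoichiometry gives [S^2-] = (3/2)[Sb^3+] = 4.20 × 10^-19 M.
Ksp = [Sb^3+]^2[S^2-]^3
Ksp = (2.8 × 10^-19)^2 × (4.20 × 10^-19)^3 = 5.8 x 10^-93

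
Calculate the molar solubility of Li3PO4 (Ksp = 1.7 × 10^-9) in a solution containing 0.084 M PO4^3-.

Li3PO4(s) ⇌ 3 Li^+(aq) + PO4^3-(aq)
Ksp = [Li^+]^3[PO4^3-]
If s mol/L dissolves here, [Li^+] = 3s, [PO4^3-] = 0.084 + s ≈ 0.084 (since the PO4^3- already present dominates).
Ksp ≈ (3s)^3 × 0.084
s = 9.1 x 10^-4 M
Check: s = 9.1 × 10^-4 ≪ 0.084, so the approximation is valid.

9.1 × 10^-4 M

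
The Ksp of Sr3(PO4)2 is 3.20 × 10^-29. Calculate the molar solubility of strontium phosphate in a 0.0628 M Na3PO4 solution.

Sr3(PO4)2(s) ⇌ 3 Sr^2+ + 2 PO4^3-
Ksp = [Sr^2+]^3[PO4^3-]^2
Let s be the molar solubility in this solution. [Sr^2+] = 3s, [PO4^3-] = 0.0628 + 2s ≈ 0.0628 (common-ion effect: PO4^3- is already 0.0628 M).
Ksp ≈ (3s)^3 × (0.0628)^2
s = 6.70 × 10^-10 M
Check: 2s = 1.3 × 10^-9 ≪ 0.0628, so the approximation is valid.

s ≈ 6.70 x 10^-10 M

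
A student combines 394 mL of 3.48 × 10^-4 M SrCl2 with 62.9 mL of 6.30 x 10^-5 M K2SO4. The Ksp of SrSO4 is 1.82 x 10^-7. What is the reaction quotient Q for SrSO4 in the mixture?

Total volume = 394 + 62.9 = 456.9 mL.
[Sr^2+] = 3.48 × 10^-4 × (394/456.9) = 3.001 × 10^-4 M
[SO4^2-] = 6.30 × 10^-5 × (62.9/456.9) = 8.673 x 10^-6 M
SrSO4(s) <=> Sr^2+(aq) + SO4^2-(aq), so Q = [Sr^2+][SO4^2-]
Q = (3.001 x 10^-4)(8.673 x 10^-6) = 2.60 × 10^-9
Q < Ksp, so no precipitate of SrSO4 forms.

Q ≈ 2.60 × 10^-9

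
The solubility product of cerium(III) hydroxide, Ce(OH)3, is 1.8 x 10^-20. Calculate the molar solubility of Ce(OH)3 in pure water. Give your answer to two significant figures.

Ce(OH)3(s) ⇌ Ce^3+(aq) + 3 OH^-(aq)
Ksp = [Ce^3+][OH^-]^3
For each mole of Ce(OH)3 that dissolves: [Ce^3+] = s, [OH^-] = 3s.
Ksp = s(3s)^3 = 27s^4
s = (1.8 x 10^-20 / 27)^(1/4) = 5.1 × 10^-6 M

s = 5.1 × 10^-6 M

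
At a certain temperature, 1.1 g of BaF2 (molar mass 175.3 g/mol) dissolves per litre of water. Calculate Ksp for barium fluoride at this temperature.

9.9e-7

Molar solubility s = (1.1 g/L) / (175.3 g/mol) = 6.27 × 10^-3 M.
BaF2(s) <=> Ba^2+ + 2 F^-
Let s = molar solubility. Then [Ba^2+] = s and [F^-] = 2s.
Ksp = [Ba^2+][F^-]^2
Ksp = s(2s)^2 = 4s^3
With s = 6.27 x 10^-3: Ksp = 9.9 × 10^-7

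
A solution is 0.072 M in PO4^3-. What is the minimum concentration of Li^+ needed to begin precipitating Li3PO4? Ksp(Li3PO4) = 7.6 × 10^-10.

Li3PO4(s) ⇌ 3 Li^+(aq) + PO4^3-(aq)
Ksp = [Li^+]^3[PO4^3-]
Precipitation begins when Q = Ksp. With [PO4^3-] = 0.072 M:
7.6 × 10^-10 = (0.072) × [Li^+]^3
[Li^+] = (7.6 × 10^-10 / 7.2 × 10^-2)^(1/3) = 2.2 × 10^-3 M

[Li^+] ≈ 2.2e-3 M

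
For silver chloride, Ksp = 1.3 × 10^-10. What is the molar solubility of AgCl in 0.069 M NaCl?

AgCl(s) ⇌ Ag^+ + Cl^-
Ksp = [Ag^+][Cl^-]
If s mol/L dissolves here, [Ag^+] = s, [Cl^-] = 0.069 + s ≈ 0.069 (Ksp is small, so little additional dissolves).
Ksp ≈ s × 0.069
s = 1.9 × 10^-9 M
Check: s = 1.9 × 10^-9 ≪ 0.069, so the approximation is valid.

s = 1.9 × 10^-9 M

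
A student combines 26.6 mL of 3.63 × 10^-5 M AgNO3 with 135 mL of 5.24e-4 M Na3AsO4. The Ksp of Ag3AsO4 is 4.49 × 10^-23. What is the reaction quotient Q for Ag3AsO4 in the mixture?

Total volume = 26.6 + 135 = 161.6 mL.
[Ag^+] = 3.63 × 10^-5 × (26.6/161.6) = 5.975 × 10^-6 M
[AsO4^3-] = 5.24 × 10^-4 × (135/161.6) = 4.377 × 10^-4 M
Ag3AsO4(s) ⇌ 3 Ag^+(aq) + AsO4^3-(aq), so Q = [Ag^+]^3[AsO4^3-]
Q = (5.975 x 10^-6)^3(4.377 × 10^-4) = 9.34 × 10^-20
Q > Ksp, so Ag3AsO4 will precipitate.

9.34 × 10^-20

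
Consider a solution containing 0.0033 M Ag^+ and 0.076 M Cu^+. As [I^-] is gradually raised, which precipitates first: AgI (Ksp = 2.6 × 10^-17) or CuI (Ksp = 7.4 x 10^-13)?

AgI

Precipitation of each salt starts when its ion product equals its Ksp.
For AgI: 2.6 × 10^-17 = 0.0033 × [I^-]  ⇒  [I^-] = 7.9 x 10^-15 M.
For CuI: 7.4 x 10^-13 = 0.076 × [I^-]  ⇒  [I^-] = 9.7 x 10^-12 M.
The salt with the lower threshold [I^-] precipitates first: AgI.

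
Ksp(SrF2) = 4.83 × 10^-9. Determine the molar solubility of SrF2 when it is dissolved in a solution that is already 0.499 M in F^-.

s = 1.94 x 10^-8 M

SrF2(s) ⇌ Sr^2+(aq) + 2 F^-(aq)
Ksp = [Sr^2+][F^-]^2
Let s be the molar solubility in this solution. [Sr^2+] = s, [F^-] = 0.499 + 2s ≈ 0.499 (Ksp is small, so little additional dissolves).
Ksp ≈ s × (0.499)^2
s = 1.94 × 10^-8 M
Check: 2s = 3.9 × 10^-8 ≪ 0.499, so the approximation is valid.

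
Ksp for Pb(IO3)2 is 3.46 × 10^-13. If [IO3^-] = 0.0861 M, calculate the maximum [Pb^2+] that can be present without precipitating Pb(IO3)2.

[Pb^2+] ≈ 4.67 × 10^-11 M

Pb(IO3)2(s) ⇌ Pb^2+ + 2 IO3^-
Ksp = [Pb^2+][IO3^-]^2
Precipitation begins when Q = Ksp. With [IO3^-] = 0.0861 M:
3.46 × 10^-13 = (0.0861)^2 × [Pb^2+]
[Pb^2+] = (3.46 × 10^-13 / 7.413 × 10^-3) = 4.67 x 10^-11 M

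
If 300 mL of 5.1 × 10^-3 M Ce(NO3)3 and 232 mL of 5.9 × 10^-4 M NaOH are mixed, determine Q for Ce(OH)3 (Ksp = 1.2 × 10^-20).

Q ≈ 4.9 × 10^-14

Total volume = 300 + 232 = 532 mL.
[Ce^3+] = 5.1 × 10^-3 × (300/532) = 2.88 × 10^-3 M
[OH^-] = 5.9 × 10^-4 × (232/532) = 2.57 x 10^-4 M
Ce(OH)3(s) ⇌ Ce^3+ + 3 OH^-, so Q = [Ce^3+][OH^-]^3
Q = (2.88 x 10^-3)(2.57 × 10^-4)^3 = 4.9 × 10^-14
Q > Ksp, so Ce(OH)3 will precipitate.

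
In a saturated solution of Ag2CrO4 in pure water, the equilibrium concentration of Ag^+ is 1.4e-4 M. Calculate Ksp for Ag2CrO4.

Ksp ≈ 1.4 × 10^-12

Ag2CrO4(s) ⇌ 2 Ag^+ + CrO4^2-
Stoichiometry gives [CrO4^2-] = (1/2)[Ag^+] = 7.00 × 10^-5 M.
Ksp = [Ag^+]^2[CrO4^2-]
Ksp = (1.4 × 10^-4)^2 × 7.00 x 10^-5 = 1.4 × 10^-12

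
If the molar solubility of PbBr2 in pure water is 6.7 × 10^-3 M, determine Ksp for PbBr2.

1.2e-6

PbBr2(s) <=> Pb^2+ + 2 Br^-
For each mole of PbBr2 that dissolves: [Pb^2+] = s, [Br^-] = 2s.
Ksp = [Pb^2+][Br^-]^2
Substituting: Ksp = s(2s)^2 = 4s^3
With s = 6.7 × 10^-3: Ksp = 1.2 × 10^-6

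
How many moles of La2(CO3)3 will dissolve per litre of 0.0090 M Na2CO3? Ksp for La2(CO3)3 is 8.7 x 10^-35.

5.5 × 10^-15 M

La2(CO3)3(s) ⇌ 2 La^3+ + 3 CO3^2-
Ksp = [La^3+]^2[CO3^2-]^3
Let s be the molar solubility in this solution. [La^3+] = 2s, [CO3^2-] = 0.0090 + 3s ≈ 0.0090 (since CO3^2- from Na2CO3 dominates).
Ksp ≈ (2s)^2 × (0.0090)^3
s = 5.5 x 10^-15 M
Check: 3s = 1.6 × 10^-14 ≪ 0.0090, so the approximation is valid.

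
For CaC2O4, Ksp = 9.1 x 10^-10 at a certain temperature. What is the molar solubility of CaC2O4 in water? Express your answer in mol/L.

3.0e-5 M

CaC2O4(s) ⇌ Ca^2+ + C2O4^2-
Ksp = [Ca^2+][C2O4^2-]
For each mole of CaC2O4 that dissolves: [Ca^2+] = s, [C2O4^2-] = s.
Ksp = s × s = s^2
s = (9.1 x 10^-10)^(1/2) = 3.0 x 10^-5 M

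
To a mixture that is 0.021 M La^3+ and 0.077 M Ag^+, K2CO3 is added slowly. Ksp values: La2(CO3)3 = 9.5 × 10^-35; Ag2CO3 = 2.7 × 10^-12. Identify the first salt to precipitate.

La2(CO3)3

Each salt begins to precipitate when Q = Ksp, i.e. when [CO3^2-] reaches its threshold.
For La2(CO3)3: 9.5 × 10^-35 = (0.021)^2 × [CO3^2-]^3  ⇒  [CO3^2-] = 6.0 x 10^-11 M.
For Ag2CO3: 2.7 × 10^-12 = (0.077)^2 × [CO3^2-]  ⇒  [CO3^2-] = 4.6 × 10^-10 M.
The salt with the lower threshold [CO3^2-] precipitates first: La2(CO3)3.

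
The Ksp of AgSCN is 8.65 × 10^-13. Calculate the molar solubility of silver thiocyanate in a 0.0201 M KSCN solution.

s = 4.30 x 10^-11 M

AgSCN(s) ⇌ Ag^+(aq) + SCN^-(aq)
Ksp = [Ag^+][SCN^-]
Let s be the molar solubility in this solution. [Ag^+] = s, [SCN^-] = 0.0201 + s ≈ 0.0201 (since SCN^- from KSCN dominates).
Ksp ≈ s × 0.0201
s = 4.30 × 10^-11 M
Check: s = 4.3 × 10^-11 ≪ 0.0201, so the approximation is valid.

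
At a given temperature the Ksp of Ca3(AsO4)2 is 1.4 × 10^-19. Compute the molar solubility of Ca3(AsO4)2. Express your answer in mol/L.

Ca3(AsO4)2(s) <=> 3 Ca^2+ + 2 AsO4^3-
Ksp = [Ca^2+]^3[AsO4^3-]^2
With molar solubility s: [Ca^2+] = 3s, [AsO4^3-] = 2s.
Substituting: Ksp = (3s)^3(2s)^2 = 108s^5
s = (1.4 × 10^-19 / 108)^(1/5) = 6.6 × 10^-5 M

s ≈ 6.6 × 10^-5 M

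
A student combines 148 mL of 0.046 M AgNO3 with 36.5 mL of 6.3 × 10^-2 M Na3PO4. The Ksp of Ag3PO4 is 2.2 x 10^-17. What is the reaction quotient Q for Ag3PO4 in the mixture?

Total volume = 148 + 36.5 = 184.5 mL.
[Ag^+] = 4.6 × 10^-2 × (148/184.5) = 3.69 × 10^-2 M
[PO4^3-] = 6.3 × 10^-2 × (36.5/184.5) = 1.25 × 10^-2 M
Ag3PO4(s) ⇌ 3 Ag^+(aq) + PO4^3-(aq), so Q = [Ag^+]^3[PO4^3-]
Q = (3.69 × 10^-2)^3(1.25 x 10^-2) = 6.3 × 10^-7
Q > Ksp, so Ag3PO4 will precipitate.

Q ≈ 6.3 x 10^-7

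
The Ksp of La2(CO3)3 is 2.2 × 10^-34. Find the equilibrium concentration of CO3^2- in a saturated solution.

[CO3^2-] = 2.2e-7 M

La2(CO3)3(s) ⇌ 2 La^3+ + 3 CO3^2-
Ksp = [La^3+]^2[CO3^2-]^3
For each mole of La2(CO3)3 that dissolves: [La^3+] = 2s, [CO3^2-] = 3s.
Substituting: Ksp = (2s)^2(3s)^3 = 108s^5
Solving, s = (2.2 × 10^-34/108)^(1/5) = 7.27 × 10^-8 M
[CO3^2-] = 3s = 2.2 × 10^-7 M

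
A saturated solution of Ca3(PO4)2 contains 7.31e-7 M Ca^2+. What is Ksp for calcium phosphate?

Ca3(PO4)2(s) ⇌ 3 Ca^2+ + 2 PO4^3-
Stoichiometry gives [PO4^3-] = (2/3)[Ca^2+] = 4.873 x 10^-7 M.
Ksp = [Ca^2+]^3[PO4^3-]^2
Ksp = (7.31 × 10^-7)^3 × (4.873 × 10^-7)^2 = 9.28 × 10^-32

9.28 × 10^-32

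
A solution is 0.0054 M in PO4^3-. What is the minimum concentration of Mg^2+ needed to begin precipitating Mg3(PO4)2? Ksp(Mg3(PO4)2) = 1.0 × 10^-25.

[Mg^2+] ≈ 1.5e-7 M

Mg3(PO4)2(s) <=> 3 Mg^2+ + 2 PO4^3-
Ksp = [Mg^2+]^3[PO4^3-]^2
Precipitation begins when Q = Ksp. With [PO4^3-] = 0.0054 M:
1.0 × 10^-25 = (0.0054)^2 × [Mg^2+]^3
[Mg^2+] = (1.0 × 10^-25 / 2.92 x 10^-5)^(1/3) = 1.5 x 10^-7 M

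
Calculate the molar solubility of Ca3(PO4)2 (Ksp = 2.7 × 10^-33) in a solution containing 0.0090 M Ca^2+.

s = 3.0e-14 M

Ca3(PO4)2(s) ⇌ 3 Ca^2+(aq) + 2 PO4^3-(aq)
Ksp = [Ca^2+]^3[PO4^3-]^2
Let s = moles of Ca3(PO4)2 that dissolve per litre. [Ca^2+] = 0.0090 + 3s ≈ 0.0090, [PO4^3-] = 2s (common-ion effect: Ca^2+ is already 0.0090 M).
Ksp ≈ (0.0090)^3 × (2s)^2
s = 3.0 × 10^-14 M
Check: 3s = 9.1 × 10^-14 ≪ 0.0090, so the approximation is valid.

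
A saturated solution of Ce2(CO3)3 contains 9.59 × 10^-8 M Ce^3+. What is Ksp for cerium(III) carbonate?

Ce2(CO3)3(s) ⇌ 2 Ce^3+ + 3 CO3^2-
Stoichiometry gives [CO3^2-] = (3/2)[Ce^3+] = 1.439 × 10^-7 M.
Ksp = [Ce^3+]^2[CO3^2-]^3
Ksp = (9.59 × 10^-8)^2 × (1.439 × 10^-7)^3 = 2.74 x 10^-35

Ksp ≈ 2.74 × 10^-35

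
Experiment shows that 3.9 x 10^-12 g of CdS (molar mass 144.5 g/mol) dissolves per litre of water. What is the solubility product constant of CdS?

Ksp = 7.3 × 10^-28

Molar solubility s = (3.9 × 10^-12 g/L) / (144.5 g/mol) = 2.70 × 10^-14 M.
CdS(s) ⇌ Cd^2+(aq) + S^2-(aq)
For each mole of CdS that dissolves: [Cd^2+] = s, [S^2-] = s.
Ksp = [Cd^2+][S^2-]
Ksp = s × s = s^2
Ksp = (2.70 × 10^-14)^2 = 7.3 x 10^-28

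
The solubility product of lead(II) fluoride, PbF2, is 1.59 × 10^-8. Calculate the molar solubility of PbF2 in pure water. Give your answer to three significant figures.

PbF2(s) <=> Pb^2+ + 2 F^-
Ksp = [Pb^2+][F^-]^2
If s mol/L of PbF2 dissolves, [Pb^2+] = s and [F^-] = 2s.
Substituting: Ksp = s(2s)^2 = 4s^3
Solving, s = (1.59 × 10^-8/4)^(1/3) = 1.58 x 10^-3 M

s ≈ 1.58 x 10^-3 M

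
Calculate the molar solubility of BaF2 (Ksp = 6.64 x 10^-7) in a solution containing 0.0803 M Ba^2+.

1.44e-3 M

BaF2(s) ⇌ Ba^2+(aq) + 2 F^-(aq)
Ksp = [Ba^2+][F^-]^2
Let s be the molar solubility in this solution. [Ba^2+] = 0.0803 + s ≈ 0.0803, [F^-] = 2s (common-ion effect: Ba^2+ is already 0.0803 M).
Ksp ≈ 0.0803 × (2s)^2
s = 1.44 × 10^-3 M
Check: s = 1.4 × 10^-3 ≪ 0.0803, so the approximation is valid.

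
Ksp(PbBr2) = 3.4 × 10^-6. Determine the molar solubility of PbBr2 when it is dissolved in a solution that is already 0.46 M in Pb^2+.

s ≈ 1.4 x 10^-3 M

PbBr2(s) ⇌ Pb^2+(aq) + 2 Br^-(aq)
Ksp = [Pb^2+][Br^-]^2
Let s be the molar solubility in this solution. [Pb^2+] = 0.46 + s ≈ 0.46, [Br^-] = 2s (Ksp is small, so little additional dissolves).
Ksp ≈ 0.46 × (2s)^2
s = 1.4 x 10^-3 M
Check: s = 1.4 x 10^-3 ≪ 0.46, so the approximation is valid.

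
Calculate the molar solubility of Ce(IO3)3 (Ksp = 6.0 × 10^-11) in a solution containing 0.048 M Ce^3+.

Ce(IO3)3(s) <=> Ce^3+(aq) + 3 IO3^-(aq)
Ksp = [Ce^3+][IO3^-]^3
Let s be the molar solubility in this solution. [Ce^3+] = 0.048 + s ≈ 0.048, [IO3^-] = 3s (common-ion effect: Ce^3+ is already 0.048 M).
Ksp ≈ 0.048 × (3s)^3
s = 3.6 × 10^-4 M
Check: s = 3.6 × 10^-4 ≪ 0.048, so the approximation is valid.

s = 3.6 × 10^-4 M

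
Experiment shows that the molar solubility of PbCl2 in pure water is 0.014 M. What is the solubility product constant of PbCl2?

PbCl2(s) ⇌ Pb^2+(aq) + 2 Cl^-(aq)
Let s = molar solubility. Then [Pb^2+] = s and [Cl^-] = 2s.
Ksp = [Pb^2+][Cl^-]^2
Ksp = s(2s)^2 = 4s^3
Ksp = 4 × (1.4 × 10^-2)^3 = 1.1 x 10^-5

1.1 × 10^-5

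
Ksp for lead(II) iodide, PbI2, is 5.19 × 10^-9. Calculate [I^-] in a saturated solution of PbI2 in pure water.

PbI2(s) <=> Pb^2+ + 2 I^-
Ksp = [Pb^2+][I^-]^2
For each mole of PbI2 that dissolves: [Pb^2+] = s, [I^-] = 2s.
Ksp = s(2s)^2 = 4s^3
s = (5.19 × 10^-9 / 4)^(1/3) = 1.091 × 10^-3 M
[I^-] = 2s = 2.18 × 10^-3 M

[I^-] ≈ 2.18 × 10^-3 M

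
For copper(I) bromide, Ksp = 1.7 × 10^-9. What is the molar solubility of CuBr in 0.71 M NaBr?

s = 2.4e-9 M

CuBr(s) ⇌ Cu^+(aq) + Br^-(aq)
Ksp = [Cu^+][Br^-]
If s mol/L dissolves here, [Cu^+] = s, [Br^-] = 0.71 + s ≈ 0.71 (common-ion effect: Br^- is already 0.71 M).
Ksp ≈ s × 0.71
s = 2.4 × 10^-9 M
Check: s = 2.4 × 10^-9 ≪ 0.71, so the approximation is valid.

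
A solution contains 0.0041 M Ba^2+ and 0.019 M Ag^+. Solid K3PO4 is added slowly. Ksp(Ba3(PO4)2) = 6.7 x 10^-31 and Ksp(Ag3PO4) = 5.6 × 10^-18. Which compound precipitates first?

Precipitation of each salt starts when its ion product equals its Ksp.
For Ba3(PO4)2: 6.7 x 10^-31 = (0.0041)^3 × [PO4^3-]^2  ⇒  [PO4^3-] = 3.1 × 10^-12 M.
For Ag3PO4: 5.6 × 10^-18 = (0.019)^3 × [PO4^3-]  ⇒  [PO4^3-] = 8.2 x 10^-13 M.
The salt with the lower threshold [PO4^3-] precipitates first: Ag3PO4.

Ag3PO4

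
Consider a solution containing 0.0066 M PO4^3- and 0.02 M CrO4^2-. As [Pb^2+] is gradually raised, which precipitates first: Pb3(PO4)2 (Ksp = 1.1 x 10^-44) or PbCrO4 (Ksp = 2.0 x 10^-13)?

Pb3(PO4)2

Precipitation of each salt starts when its ion product equals its Ksp.
For Pb3(PO4)2: 1.1 x 10^-44 = (0.0066)^2 × [Pb^2+]^3  ⇒  [Pb^2+] = 6.3 × 10^-14 M.
For PbCrO4: 2.0 x 10^-13 = 0.02 × [Pb^2+]  ⇒  [Pb^2+] = 1.0 × 10^-11 M.
The salt with the lower threshold [Pb^2+] precipitates first: Pb3(PO4)2.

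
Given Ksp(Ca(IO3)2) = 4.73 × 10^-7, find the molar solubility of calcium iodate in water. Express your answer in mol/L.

Ca(IO3)2(s) <=> Ca^2+ + 2 IO3^-
Ksp = [Ca^2+][IO3^-]^2
For each mole of Ca(IO3)2 that dissolves: [Ca^2+] = s, [IO3^-] = 2s.
Substituting: Ksp = s(2s)^2 = 4s^3
Solving, s = (4.73 × 10^-7/4)^(1/3) = 4.91 × 10^-3 M

s = 4.91 x 10^-3 M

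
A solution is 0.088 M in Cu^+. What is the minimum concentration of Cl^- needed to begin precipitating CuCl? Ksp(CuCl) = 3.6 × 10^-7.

CuCl(s) ⇌ Cu^+(aq) + Cl^-(aq)
Ksp = [Cu^+][Cl^-]
Precipitation begins when Q = Ksp. With [Cu^+] = 0.088 M:
3.6 × 10^-7 = (0.088) × [Cl^-]
[Cl^-] = (3.6 × 10^-7 / 8.8 × 10^-2) = 4.1 × 10^-6 M

[Cl^-] = 4.1 x 10^-6 M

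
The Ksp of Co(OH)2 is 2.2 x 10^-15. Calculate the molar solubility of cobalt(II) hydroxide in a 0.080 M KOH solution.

Co(OH)2(s) ⇌ Co^2+ + 2 OH^-
Ksp = [Co^2+][OH^-]^2
Let s be the molar solubility in this solution. [Co^2+] = s, [OH^-] = 0.080 + 2s ≈ 0.080 (Ksp is small, so little additional dissolves).
Ksp ≈ s × (0.080)^2
s = 3.4 × 10^-13 M
Check: 2s = 6.9 × 10^-13 ≪ 0.080, so the approximation is valid.

s ≈ 3.4 × 10^-13 M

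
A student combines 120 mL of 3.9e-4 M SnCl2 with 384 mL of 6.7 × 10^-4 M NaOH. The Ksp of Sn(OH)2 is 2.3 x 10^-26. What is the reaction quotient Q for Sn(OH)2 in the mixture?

Total volume = 120 + 384 = 504 mL.
[Sn^2+] = 3.9 x 10^-4 × (120/504) = 9.29 × 10^-5 M
[OH^-] = 6.7 × 10^-4 × (384/504) = 5.10 x 10^-4 M
Sn(OH)2(s) ⇌ Sn^2+ + 2 OH^-, so Q = [Sn^2+][OH^-]^2
Q = (9.29 × 10^-5)(5.10 x 10^-4)^2 = 2.4 × 10^-11
Q > Ksp, so Sn(OH)2 will precipitate.

Q = 2.4e-11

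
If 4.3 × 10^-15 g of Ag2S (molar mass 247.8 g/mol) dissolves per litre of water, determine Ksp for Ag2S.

Ksp ≈ 2.1e-50

Molar solubility s = (4.3 × 10^-15 g/L) / (247.8 g/mol) = 1.74 x 10^-17 M.
Ag2S(s) ⇌ 2 Ag^+ + S^2-
Let s = molar solubility. Then [Ag^+] = 2s and [S^2-] = s.
Ksp = [Ag^+]^2[S^2-]
Substituting: Ksp = (2s)^2s = 4s^3
With s = 1.74 × 10^-17: Ksp = 2.1 × 10^-50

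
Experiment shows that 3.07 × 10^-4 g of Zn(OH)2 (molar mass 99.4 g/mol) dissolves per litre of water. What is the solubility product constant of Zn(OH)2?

Ksp = 1.18 × 10^-16

Molar solubility s = (3.07 × 10^-4 g/L) / (99.4 g/mol) = 3.089 × 10^-6 M.
Zn(OH)2(s) ⇌ Zn^2+(aq) + 2 OH^-(aq)
For each mole of Zn(OH)2 that dissolves: [Zn^2+] = s, [OH^-] = 2s.
Ksp = [Zn^2+][OH^-]^2
So Ksp = s × (2s)^2 = 4s^3
With s = 3.089 × 10^-6: Ksp = 1.18 × 10^-16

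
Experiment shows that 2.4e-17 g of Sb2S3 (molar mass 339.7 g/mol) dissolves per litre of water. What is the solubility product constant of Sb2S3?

Molar solubility s = (2.4 × 10^-17 g/L) / (339.7 g/mol) = 7.07 x 10^-20 M.
Sb2S3(s) <=> 2 Sb^3+(aq) + 3 S^2-(aq)
Let s = molar solubility. Then [Sb^3+] = 2s and [S^2-] = 3s.
Ksp = [Sb^3+]^2[S^2-]^3
So Ksp = (2s)^2 × (3s)^3 = 108s^5
Ksp = 108 × (7.07 × 10^-20)^5 = 1.9 × 10^-94

Ksp = 1.9 × 10^-94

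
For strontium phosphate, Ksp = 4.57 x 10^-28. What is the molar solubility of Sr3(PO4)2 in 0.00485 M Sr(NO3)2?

Sr3(PO4)2(s) <=> 3 Sr^2+ + 2 PO4^3-
Ksp = [Sr^2+]^3[PO4^3-]^2
If s mol/L dissolves here, [Sr^2+] = 0.00485 + 3s ≈ 0.00485, [PO4^3-] = 2s (since Sr^2+ from Sr(NO3)2 dominates).
Ksp ≈ (0.00485)^3 × (2s)^2
s = 3.16 × 10^-11 M
Check: 3s = 9.5 × 10^-11 ≪ 0.00485, so the approximation is valid.

3.16e-11 M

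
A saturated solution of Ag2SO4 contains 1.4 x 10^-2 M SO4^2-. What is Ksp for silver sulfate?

Ksp = 1.1e-5

Ag2SO4(s) ⇌ 2 Ag^+(aq) + SO4^2-(aq)
Stoichiometry gives [Ag^+] = (2/1)[SO4^2-] = 2.80 × 10^-2 M.
Ksp = [Ag^+]^2[SO4^2-]
Ksp = (2.80 x 10^-2)^2 × 1.4 x 10^-2 = 1.1 × 10^-5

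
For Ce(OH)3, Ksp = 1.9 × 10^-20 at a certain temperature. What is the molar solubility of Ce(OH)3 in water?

Ce(OH)3(s) ⇌ Ce^3+ + 3 OH^-
Ksp = [Ce^3+][OH^-]^3
Let s = molar solubility. Then [Ce^3+] = s and [OH^-] = 3s.
Ksp = s(3s)^3 = 27s^4
s = (1.9 × 10^-20 / 27)^(1/4) = 5.2 × 10^-6 M

s ≈ 5.2 x 10^-6 M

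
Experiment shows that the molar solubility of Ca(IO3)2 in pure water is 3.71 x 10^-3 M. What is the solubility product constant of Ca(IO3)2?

Ksp ≈ 2.04e-7

Ca(IO3)2(s) ⇌ Ca^2+ + 2 IO3^-
If s mol/L of Ca(IO3)2 dissolves, [Ca^2+] = s and [IO3^-] = 2s.
Ksp = [Ca^2+][IO3^-]^2
So Ksp = s × (2s)^2 = 4s^3
With s = 3.71 × 10^-3: Ksp = 2.04 × 10^-7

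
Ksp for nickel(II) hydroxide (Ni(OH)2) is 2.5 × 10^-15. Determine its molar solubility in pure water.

Ni(OH)2(s) <=> Ni^2+(aq) + 2 OH^-(aq)
Ksp = [Ni^2+][OH^-]^2
If s mol/L of Ni(OH)2 dissolves, [Ni^2+] = s and [OH^-] = 2s.
So Ksp = s × (2s)^2 = 4s^3
s^3 = 2.5 × 10^-15 / 4, so s = 8.5 × 10^-6 M

s ≈ 8.5 × 10^-6 M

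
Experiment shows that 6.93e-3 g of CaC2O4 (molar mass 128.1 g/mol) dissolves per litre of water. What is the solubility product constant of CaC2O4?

Ksp ≈ 2.93 × 10^-9

Molar solubility s = (6.93 x 10^-3 g/L) / (128.1 g/mol) = 5.410 × 10^-5 M.
CaC2O4(s) ⇌ Ca^2+(aq) + C2O4^2-(aq)
With molar solubility s: [Ca^2+] = s, [C2O4^2-] = s.
Ksp = [Ca^2+][C2O4^2-]
Ksp = s × s = s^2
With s = 5.410 × 10^-5: Ksp = 2.93 × 10^-9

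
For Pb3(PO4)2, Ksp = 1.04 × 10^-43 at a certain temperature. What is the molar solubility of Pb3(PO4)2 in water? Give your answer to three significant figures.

9.92 × 10^-10 M

Pb3(PO4)2(s) <=> 3 Pb^2+ + 2 PO4^3-
Ksp = [Pb^2+]^3[PO4^3-]^2
For each mole of Pb3(PO4)2 that dissolves: [Pb^2+] = 3s, [PO4^3-] = 2s.
Substituting: Ksp = (3s)^3(2s)^2 = 108s^5
s^5 = 1.04 × 10^-43 / 108, so s = 9.92 x 10^-10 M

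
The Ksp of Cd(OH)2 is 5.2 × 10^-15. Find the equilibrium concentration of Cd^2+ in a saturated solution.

Cd(OH)2(s) ⇌ Cd^2+(aq) + 2 OH^-(aq)
Ksp = [Cd^2+][OH^-]^2
With molar solubility s: [Cd^2+] = s, [OH^-] = 2s.
Ksp = s(2s)^2 = 4s^3
s = (5.2 × 10^-15 / 4)^(1/3) = 1.09 x 10^-5 M
[Cd^2+] = s = 1.1 × 10^-5 M

1.1 × 10^-5 M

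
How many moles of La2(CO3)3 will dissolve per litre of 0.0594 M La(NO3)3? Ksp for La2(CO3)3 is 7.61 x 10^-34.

s = 2.00 × 10^-11 M

La2(CO3)3(s) ⇌ 2 La^3+ + 3 CO3^2-
Ksp = [La^3+]^2[CO3^2-]^3
If s mol/L dissolves here, [La^3+] = 0.0594 + 2s ≈ 0.0594, [CO3^2-] = 3s (since La^3+ from La(NO3)3 dominates).
Ksp ≈ (0.0594)^2 × (3s)^3
s = 2.00 × 10^-11 M
Check: 2s = 4.0 x 10^-11 ≪ 0.0594, so the approximation is valid.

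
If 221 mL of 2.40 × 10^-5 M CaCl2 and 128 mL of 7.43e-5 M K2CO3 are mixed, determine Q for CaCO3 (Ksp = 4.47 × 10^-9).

Total volume = 221 + 128 = 349 mL.
[Ca^2+] = 2.40 x 10^-5 × (221/349) = 1.520 × 10^-5 M
[CO3^2-] = 7.43 x 10^-5 × (128/349) = 2.725 × 10^-5 M
CaCO3(s) ⇌ Ca^2+(aq) + CO3^2-(aq), so Q = [Ca^2+][CO3^2-]
Q = (1.520 x 10^-5)(2.725 × 10^-5) = 4.14 x 10^-10
Q < Ksp, so no precipitate of CaCO3 forms.

4.14 x 10^-10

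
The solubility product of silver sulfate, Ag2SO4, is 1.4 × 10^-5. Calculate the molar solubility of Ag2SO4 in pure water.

Ag2SO4(s) ⇌ 2 Ag^+ + SO4^2-
Ksp = [Ag^+]^2[SO4^2-]
Let s = molar solubility. Then [Ag^+] = 2s and [SO4^2-] = s.
So Ksp = (2s)^2 × s = 4s^3
Solving, s = (1.4 × 10^-5/4)^(1/3) = 1.5 × 10^-2 M

s = 1.5 × 10^-2 M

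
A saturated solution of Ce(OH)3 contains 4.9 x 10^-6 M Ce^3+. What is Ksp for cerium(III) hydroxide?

Ce(OH)3(s) ⇌ Ce^3+ + 3 OH^-
Stoichiometry gives [OH^-] = (3/1)[Ce^3+] = 1.47 × 10^-5 M.
Ksp = [Ce^3+][OH^-]^3
Ksp = 4.9 × 10^-6 × (1.47 × 10^-5)^3 = 1.6 × 10^-20

1.6 × 10^-20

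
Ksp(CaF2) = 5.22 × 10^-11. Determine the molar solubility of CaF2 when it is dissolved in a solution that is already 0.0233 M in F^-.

s = 9.62e-8 M

CaF2(s) <=> Ca^2+(aq) + 2 F^-(aq)
Ksp = [Ca^2+][F^-]^2
Let s be the molar solubility in this solution. [Ca^2+] = s, [F^-] = 0.0233 + 2s ≈ 0.0233 (since the F^- already present dominates).
Ksp ≈ s × (0.0233)^2
s = 9.62 × 10^-8 M
Check: 2s = 1.9 x 10^-7 ≪ 0.0233, so the approximation is valid.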